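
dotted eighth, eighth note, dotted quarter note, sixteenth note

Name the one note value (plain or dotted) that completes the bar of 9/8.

The bar of 9/8 = 18 sixteenth notes.
Express everything in sixteenth notes: dotted eighth = 3; eighth note = 2; dotted quarter note = 6; sixteenth note = 1.
Altogether 3 + 2 + 6 + 1 = 12.
Remaining: 18 − 12 = 6 sixteenth notes, which is a dotted quarter note.

dotted quarter note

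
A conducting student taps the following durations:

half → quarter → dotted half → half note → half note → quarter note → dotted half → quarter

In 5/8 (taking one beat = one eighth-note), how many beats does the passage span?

30

One eighth-note beat = 2 sixteenth notes.
In sixteenth notes: half = 8; quarter = 4; dotted half = 12; half note = 8; half note = 8; quarter note = 4; dotted half = 12; quarter = 4.
Sum: 8 + 4 + 12 + 8 + 8 + 4 + 12 + 4 = 60.
60 ÷ 2 = 30 beats.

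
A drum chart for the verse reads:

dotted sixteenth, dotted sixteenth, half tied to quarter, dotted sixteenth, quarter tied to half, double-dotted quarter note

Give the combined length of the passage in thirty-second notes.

In thirty-second notes: dotted sixteenth = 3; dotted sixteenth = 3; half tied to quarter (half + quarter) = 24; dotted sixteenth = 3; quarter tied to half (quarter + half) = 24; double-dotted quarter note = 14.
Sum: 3 + 3 + 24 + 3 + 24 + 14 = 71 thirty-second notes.

71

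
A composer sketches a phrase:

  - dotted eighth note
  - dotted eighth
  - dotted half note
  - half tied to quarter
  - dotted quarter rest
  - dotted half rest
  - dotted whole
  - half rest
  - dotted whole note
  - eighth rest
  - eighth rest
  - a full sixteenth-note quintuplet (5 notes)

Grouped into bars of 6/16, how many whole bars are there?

18

One bar of 6/16 = 6 sixteenth notes.
Each duration in sixteenth notes: dotted eighth note = 3; dotted eighth = 3; dotted half note = 12; half tied to quarter (half + quarter) = 12; dotted quarter rest = 6; dotted half rest = 12; dotted whole = 24; half rest = 8; dotted whole note = 24; eighth rest = 2; eighth rest = 2; a full sixteenth-note quintuplet (5 notes) (five quintuplet sixteenths span one quarter) = 4.
Altogether 3 + 3 + 12 + 12 + 6 + 12 + 24 + 8 + 24 + 2 + 2 + 4 = 112.
112 ÷ 6 = 18 complete bars with 4 left over.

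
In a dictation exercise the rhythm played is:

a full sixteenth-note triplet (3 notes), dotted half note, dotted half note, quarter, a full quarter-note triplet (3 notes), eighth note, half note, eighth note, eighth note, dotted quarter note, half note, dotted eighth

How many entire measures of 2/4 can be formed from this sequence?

8

One bar of 2/4 = 8 sixteenth notes.
Each duration in sixteenth notes: a full sixteenth-note triplet (3 notes) (three triplet sixteenths span one eighth) = 2; dotted half note = 12; dotted half note = 12; quarter = 4; a full quarter-note triplet (3 notes) (three triplet quarters span one half) = 8; eighth note = 2; half note = 8; eighth note = 2; eighth note = 2; dotted quarter note = 6; half note = 8; dotted eighth = 3.
Total: 2 + 12 + 12 + 4 + 8 + 2 + 8 + 2 + 2 + 6 + 8 + 3 = 69.
69 ÷ 8 = 8 complete bars with 5 left over.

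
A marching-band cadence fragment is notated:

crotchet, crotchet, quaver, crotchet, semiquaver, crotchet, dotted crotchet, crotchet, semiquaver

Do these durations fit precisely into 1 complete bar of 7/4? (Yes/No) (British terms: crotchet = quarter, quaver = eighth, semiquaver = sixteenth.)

No

One bar of 7/4 = 28 sixteenth notes.
Working in sixteenth notes: crotchet = 4; crotchet = 4; quaver = 2; crotchet = 4; semiquaver = 1; crotchet = 4; dotted crotchet = 6; crotchet = 4; semiquaver = 1.
Altogether 4 + 4 + 2 + 4 + 1 + 4 + 6 + 4 + 1 = 30.
30 exceeds 28, so the answer is No.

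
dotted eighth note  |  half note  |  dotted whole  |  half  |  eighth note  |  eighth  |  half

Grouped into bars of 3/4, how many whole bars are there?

4

One bar of 3/4 = 12 sixteenth notes.
Working in sixteenth notes: dotted eighth note = 3; half note = 8; dotted whole = 24; half = 8; eighth note = 2; eighth = 2; half = 8.
Adding: 3 + 8 + 24 + 8 + 2 + 2 + 8 = 55.
55 ÷ 12 = 4 complete bars with 7 left over.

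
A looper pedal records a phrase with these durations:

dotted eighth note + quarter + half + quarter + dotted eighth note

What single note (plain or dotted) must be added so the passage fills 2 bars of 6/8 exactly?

2 bars of 6/8 = 24 sixteenth notes.
Working in sixteenth notes: dotted eighth note = 3; quarter = 4; half = 8; quarter = 4; dotted eighth note = 3.
Sum: 3 + 4 + 8 + 4 + 3 = 22.
Remaining: 24 − 22 = 2 sixteenth notes, which is a eighth note.

eighth note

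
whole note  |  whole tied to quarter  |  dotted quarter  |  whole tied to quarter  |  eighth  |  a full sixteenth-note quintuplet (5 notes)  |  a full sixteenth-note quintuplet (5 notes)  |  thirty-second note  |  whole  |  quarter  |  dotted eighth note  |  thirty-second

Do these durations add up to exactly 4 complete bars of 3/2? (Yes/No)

One bar of 3/2 = 48 thirty-second notes, so 4 bars = 192.
Convert each value to thirty-second notes: whole note = 32; whole tied to quarter (whole + quarter) = 40; dotted quarter = 12; whole tied to quarter (whole + quarter) = 40; eighth = 4; a full sixteenth-note quintuplet (5 notes) (five quintuplet sixteenths span one quarter) = 8; a full sixteenth-note quintuplet (5 notes) (five quintuplet sixteenths span one quarter) = 8; thirty-second note = 1; whole = 32; quarter = 8; dotted eighth note = 6; thirty-second = 1.
Total: 32 + 40 + 12 + 40 + 4 + 8 + 8 + 1 + 32 + 8 + 6 + 1 = 192.
192 equals 192, so the answer is Yes.

Yes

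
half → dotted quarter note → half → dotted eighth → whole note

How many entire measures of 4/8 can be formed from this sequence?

5

One bar of 4/8 = 8 sixteenth notes.
Each duration in sixteenth notes: half = 8; dotted quarter note = 6; half = 8; dotted eighth = 3; whole note = 16.
Sum: 8 + 6 + 8 + 3 + 16 = 41.
41 ÷ 8 = 5 complete bars with 1 left over.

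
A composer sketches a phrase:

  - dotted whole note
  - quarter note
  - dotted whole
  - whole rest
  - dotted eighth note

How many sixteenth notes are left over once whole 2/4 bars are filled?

7

One bar of 2/4 = 8 sixteenth notes.
Express everything in sixteenth notes: dotted whole note = 24; quarter note = 4; dotted whole = 24; whole rest = 16; dotted eighth note = 3.
Total: 24 + 4 + 24 + 16 + 3 = 71.
71 ÷ 8 = 8 complete bars with 7 sixteenth notes remaining.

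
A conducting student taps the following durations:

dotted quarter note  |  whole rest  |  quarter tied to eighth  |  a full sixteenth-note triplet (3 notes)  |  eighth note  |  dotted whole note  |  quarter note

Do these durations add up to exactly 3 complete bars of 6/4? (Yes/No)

One bar of 6/4 = 12 eighth notes, so 3 bars = 36.
Working in eighth notes: dotted quarter note = 3; whole rest = 8; quarter tied to eighth (quarter + eighth) = 3; a full sixteenth-note triplet (3 notes) (three triplet sixteenths span one eighth) = 1; eighth note = 1; dotted whole note = 12; quarter note = 2.
Altogether 3 + 8 + 3 + 1 + 1 + 12 + 2 = 30.
30 falls short of 36, so the answer is No.

No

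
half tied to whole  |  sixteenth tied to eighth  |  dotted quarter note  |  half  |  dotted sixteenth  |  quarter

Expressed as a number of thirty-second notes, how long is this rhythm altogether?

Working in thirty-second notes: half tied to whole (half + whole) = 48; sixteenth tied to eighth (sixteenth + eighth) = 6; dotted quarter note = 12; half = 16; dotted sixteenth = 3; quarter = 8.
Total: 48 + 6 + 12 + 16 + 3 + 8 = 93 thirty-second notes.

93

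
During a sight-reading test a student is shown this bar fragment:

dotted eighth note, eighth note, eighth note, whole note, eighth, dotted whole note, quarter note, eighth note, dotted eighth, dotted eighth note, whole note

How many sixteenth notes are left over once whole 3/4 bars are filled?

5

One bar of 3/4 = 12 sixteenth notes.
Express everything in sixteenth notes: dotted eighth note = 3; eighth note = 2; eighth note = 2; whole note = 16; eighth = 2; dotted whole note = 24; quarter note = 4; eighth note = 2; dotted eighth = 3; dotted eighth note = 3; whole note = 16.
Sum: 3 + 2 + 2 + 16 + 2 + 24 + 4 + 2 + 3 + 3 + 16 = 77.
77 ÷ 12 = 6 complete bars with 5 sixteenth notes remaining.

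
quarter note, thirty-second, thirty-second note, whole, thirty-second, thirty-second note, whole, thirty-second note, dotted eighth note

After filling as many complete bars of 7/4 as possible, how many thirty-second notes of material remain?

27

One bar of 7/4 = 56 thirty-second notes.
Working in thirty-second notes: quarter note = 8; thirty-second = 1; thirty-second note = 1; whole = 32; thirty-second = 1; thirty-second note = 1; whole = 32; thirty-second note = 1; dotted eighth note = 6.
Adding: 8 + 1 + 1 + 32 + 1 + 1 + 32 + 1 + 6 = 83.
83 ÷ 56 = 1 complete bar with 27 thirty-second notes remaining.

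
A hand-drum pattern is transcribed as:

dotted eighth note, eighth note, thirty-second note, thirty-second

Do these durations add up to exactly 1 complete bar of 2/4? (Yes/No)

No

One bar of 2/4 = 16 thirty-second notes.
Express everything in thirty-second notes: dotted eighth note = 6; eighth note = 4; thirty-second note = 1; thirty-second = 1.
Total: 6 + 4 + 1 + 1 = 12.
12 falls short of 16, so the answer is No.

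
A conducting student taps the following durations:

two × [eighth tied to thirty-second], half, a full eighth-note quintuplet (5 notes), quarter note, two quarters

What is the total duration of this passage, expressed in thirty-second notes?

Express everything in thirty-second notes: eighth tied to thirty-second (eighth + thirty-second) = 5; eighth tied to thirty-second (eighth + thirty-second) = 5; half = 16; a full eighth-note quintuplet (5 notes) (five quintuplet eighths span one half) = 16; quarter note = 8; quarter = 8; quarter = 8.
Total: 5 + 5 + 16 + 16 + 8 + 8 + 8 = 66 thirty-second notes.

66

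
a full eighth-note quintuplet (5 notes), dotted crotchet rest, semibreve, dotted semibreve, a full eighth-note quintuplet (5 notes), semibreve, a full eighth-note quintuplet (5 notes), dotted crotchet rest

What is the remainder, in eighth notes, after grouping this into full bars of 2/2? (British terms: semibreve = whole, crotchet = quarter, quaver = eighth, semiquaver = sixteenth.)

One bar of 2/2 = 8 eighth notes.
Express everything in eighth notes: a full eighth-note quintuplet (5 notes) (five quintuplet eighths span one half) = 4; dotted crotchet rest = 3; semibreve = 8; dotted semibreve = 12; a full eighth-note quintuplet (5 notes) (five quintuplet eighths span one half) = 4; semibreve = 8; a full eighth-note quintuplet (5 notes) (five quintuplet eighths span one half) = 4; dotted crotchet rest = 3.
Sum: 4 + 3 + 8 + 12 + 4 + 8 + 4 + 3 = 46.
46 ÷ 8 = 5 complete bars with 6 eighth notes remaining.

6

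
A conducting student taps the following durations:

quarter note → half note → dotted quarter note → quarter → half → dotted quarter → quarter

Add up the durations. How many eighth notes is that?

20

Convert each value to eighth notes: quarter note = 2; half note = 4; dotted quarter note = 3; quarter = 2; half = 4; dotted quarter = 3; quarter = 2.
Sum: 2 + 4 + 3 + 2 + 4 + 3 + 2 = 20 eighth notes.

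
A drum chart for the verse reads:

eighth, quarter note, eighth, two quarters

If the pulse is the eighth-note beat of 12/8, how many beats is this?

One eighth-note beat = 2 sixteenth notes.
Express everything in sixteenth notes: eighth = 2; quarter note = 4; eighth = 2; quarter = 4; quarter = 4.
Altogether 2 + 4 + 2 + 4 + 4 = 16.
16 ÷ 2 = 8 beats.

8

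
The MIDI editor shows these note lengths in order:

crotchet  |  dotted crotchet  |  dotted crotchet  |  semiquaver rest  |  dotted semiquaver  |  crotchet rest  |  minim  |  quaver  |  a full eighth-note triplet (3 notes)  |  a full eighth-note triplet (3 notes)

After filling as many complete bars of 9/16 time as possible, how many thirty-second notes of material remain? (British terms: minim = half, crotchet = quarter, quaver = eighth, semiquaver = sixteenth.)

9

One bar of 9/16 = 18 thirty-second notes.
Convert each value to thirty-second notes: crotchet = 8; dotted crotchet = 12; dotted crotchet = 12; semiquaver rest = 2; dotted semiquaver = 3; crotchet rest = 8; minim = 16; quaver = 4; a full eighth-note triplet (3 notes) (three triplet eighths span one quarter) = 8; a full eighth-note triplet (3 notes) (three triplet eighths span one quarter) = 8.
Sum: 8 + 12 + 12 + 2 + 3 + 8 + 16 + 4 + 8 + 8 = 81.
81 ÷ 18 = 4 complete bars with 9 thirty-second notes remaining.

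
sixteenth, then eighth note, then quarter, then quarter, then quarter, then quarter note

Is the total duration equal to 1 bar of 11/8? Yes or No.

No

One bar of 11/8 = 22 sixteenth notes.
Each duration in sixteenth notes: sixteenth = 1; eighth note = 2; quarter = 4; quarter = 4; quarter = 4; quarter note = 4.
Total: 1 + 2 + 4 + 4 + 4 + 4 = 19.
19 falls short of 22, so the answer is No.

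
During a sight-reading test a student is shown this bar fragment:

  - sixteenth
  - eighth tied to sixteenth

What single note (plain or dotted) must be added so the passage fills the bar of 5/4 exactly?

The bar of 5/4 = 20 sixteenth notes.
In sixteenth notes: sixteenth = 1; eighth tied to sixteenth (eighth + sixteenth) = 3.
Sum: 1 + 3 = 4.
Remaining: 20 − 4 = 16 sixteenth notes, which is a whole note.

whole note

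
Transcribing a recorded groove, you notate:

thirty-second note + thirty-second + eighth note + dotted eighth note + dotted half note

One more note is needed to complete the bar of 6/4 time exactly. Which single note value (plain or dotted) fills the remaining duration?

The bar of 6/4 = 48 thirty-second notes.
Convert each value to thirty-second notes: thirty-second note = 1; thirty-second = 1; eighth note = 4; dotted eighth note = 6; dotted half note = 24.
Total: 1 + 1 + 4 + 6 + 24 = 36.
Remaining: 48 − 36 = 12 thirty-second notes, which is a dotted quarter note.

dotted quarter note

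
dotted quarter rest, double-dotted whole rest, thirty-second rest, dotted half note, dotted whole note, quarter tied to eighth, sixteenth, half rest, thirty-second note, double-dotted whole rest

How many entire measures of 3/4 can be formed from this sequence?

9

One bar of 3/4 = 24 thirty-second notes.
Each duration in thirty-second notes: dotted quarter rest = 12; double-dotted whole rest = 56; thirty-second rest = 1; dotted half note = 24; dotted whole note = 48; quarter tied to eighth (quarter + eighth) = 12; sixteenth = 2; half rest = 16; thirty-second note = 1; double-dotted whole rest = 56.
Sum: 12 + 56 + 1 + 24 + 48 + 12 + 2 + 16 + 1 + 56 = 228.
228 ÷ 24 = 9 complete bars with 12 left over.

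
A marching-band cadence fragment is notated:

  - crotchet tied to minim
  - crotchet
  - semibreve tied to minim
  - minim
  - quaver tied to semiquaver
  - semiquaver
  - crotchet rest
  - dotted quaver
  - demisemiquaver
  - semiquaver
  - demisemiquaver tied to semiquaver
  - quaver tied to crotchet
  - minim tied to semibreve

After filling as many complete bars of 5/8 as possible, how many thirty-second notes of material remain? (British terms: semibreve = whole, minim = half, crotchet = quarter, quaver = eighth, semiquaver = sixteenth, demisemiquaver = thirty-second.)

4

One bar of 5/8 = 20 thirty-second notes.
Working in thirty-second notes: crotchet tied to minim (crotchet + minim) = 24; crotchet = 8; semibreve tied to minim (semibreve + minim) = 48; minim = 16; quaver tied to semiquaver (quaver + semiquaver) = 6; semiquaver = 2; crotchet rest = 8; dotted quaver = 6; demisemiquaver = 1; semiquaver = 2; demisemiquaver tied to semiquaver (demisemiquaver + semiquaver) = 3; quaver tied to crotchet (quaver + crotchet) = 12; minim tied to semibreve (minim + semibreve) = 48.
Adding: 24 + 8 + 48 + 16 + 6 + 2 + 8 + 6 + 1 + 2 + 3 + 12 + 48 = 184.
184 ÷ 20 = 9 complete bars with 4 thirty-second notes remaining.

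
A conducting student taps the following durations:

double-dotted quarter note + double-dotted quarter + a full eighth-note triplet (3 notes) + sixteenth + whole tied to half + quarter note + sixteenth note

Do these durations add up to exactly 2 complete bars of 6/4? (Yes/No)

One bar of 6/4 = 24 sixteenth notes, so 2 bars = 48.
Working in sixteenth notes: double-dotted quarter note = 7; double-dotted quarter = 7; a full eighth-note triplet (3 notes) (three triplet eighths span one quarter) = 4; sixteenth = 1; whole tied to half (whole + half) = 24; quarter note = 4; sixteenth note = 1.
Adding: 7 + 7 + 4 + 1 + 24 + 4 + 1 = 48.
48 equals 48, so the answer is Yes.

Yes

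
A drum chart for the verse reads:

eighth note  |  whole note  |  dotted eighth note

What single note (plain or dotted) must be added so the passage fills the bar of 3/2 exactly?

The bar of 3/2 = 24 sixteenth notes.
Working in sixteenth notes: eighth note = 2; whole note = 16; dotted eighth note = 3.
Altogether 2 + 16 + 3 = 21.
Remaining: 24 − 21 = 3 sixteenth notes, which is a dotted eighth note.

dotted eighth note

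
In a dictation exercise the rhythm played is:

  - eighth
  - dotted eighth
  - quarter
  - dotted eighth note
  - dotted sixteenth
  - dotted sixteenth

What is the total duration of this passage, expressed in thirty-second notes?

Convert each value to thirty-second notes: eighth = 4; dotted eighth = 6; quarter = 8; dotted eighth note = 6; dotted sixteenth = 3; dotted sixteenth = 3.
Altogether 4 + 6 + 8 + 6 + 3 + 3 = 30 thirty-second notes.

30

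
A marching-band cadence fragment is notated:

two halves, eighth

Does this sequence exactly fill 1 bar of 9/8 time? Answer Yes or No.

One bar of 9/8 = 9 eighth notes.
Each duration in eighth notes: half = 4; half = 4; eighth = 1.
Altogether 4 + 4 + 1 = 9.
9 equals 9, so the answer is Yes.

Yes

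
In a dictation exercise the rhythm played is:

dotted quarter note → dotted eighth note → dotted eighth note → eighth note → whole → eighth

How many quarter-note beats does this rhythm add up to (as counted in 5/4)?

One quarter-note beat = 4 sixteenth notes.
Express everything in sixteenth notes: dotted quarter note = 6; dotted eighth note = 3; dotted eighth note = 3; eighth note = 2; whole = 16; eighth = 2.
Altogether 6 + 3 + 3 + 2 + 16 + 2 = 32.
32 ÷ 4 = 8 beats.

8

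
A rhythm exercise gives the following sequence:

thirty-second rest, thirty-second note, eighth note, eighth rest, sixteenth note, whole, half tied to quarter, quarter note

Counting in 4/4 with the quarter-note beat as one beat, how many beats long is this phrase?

One quarter-note beat = 8 thirty-second notes.
Convert each value to thirty-second notes: thirty-second rest = 1; thirty-second note = 1; eighth note = 4; eighth rest = 4; sixteenth note = 2; whole = 32; half tied to quarter (half + quarter) = 24; quarter note = 8.
Total: 1 + 1 + 4 + 4 + 2 + 32 + 24 + 8 = 76.
76 ÷ 8 = 9.5 beats.

9.5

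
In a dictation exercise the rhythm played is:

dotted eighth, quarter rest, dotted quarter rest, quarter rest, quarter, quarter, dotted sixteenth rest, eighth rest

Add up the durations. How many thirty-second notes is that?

57

Each duration in thirty-second notes: dotted eighth = 6; quarter rest = 8; dotted quarter rest = 12; quarter rest = 8; quarter = 8; quarter = 8; dotted sixteenth rest = 3; eighth rest = 4.
Sum: 6 + 8 + 12 + 8 + 8 + 8 + 3 + 4 = 57 thirty-second notes.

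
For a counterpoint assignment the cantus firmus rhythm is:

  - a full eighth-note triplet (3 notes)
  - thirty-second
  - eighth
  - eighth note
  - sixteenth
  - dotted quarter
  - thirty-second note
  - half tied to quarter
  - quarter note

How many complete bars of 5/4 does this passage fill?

1

One bar of 5/4 = 40 thirty-second notes.
Each duration in thirty-second notes: a full eighth-note triplet (3 notes) (three triplet eighths span one quarter) = 8; thirty-second = 1; eighth = 4; eighth note = 4; sixteenth = 2; dotted quarter = 12; thirty-second note = 1; half tied to quarter (half + quarter) = 24; quarter note = 8.
Total: 8 + 1 + 4 + 4 + 2 + 12 + 1 + 24 + 8 = 64.
64 ÷ 40 = 1 complete bar with 24 left over.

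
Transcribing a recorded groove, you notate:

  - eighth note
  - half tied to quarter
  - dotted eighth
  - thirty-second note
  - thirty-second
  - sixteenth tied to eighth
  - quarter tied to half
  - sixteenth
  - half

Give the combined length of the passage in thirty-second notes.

84

Working in thirty-second notes: eighth note = 4; half tied to quarter (half + quarter) = 24; dotted eighth = 6; thirty-second note = 1; thirty-second = 1; sixteenth tied to eighth (sixteenth + eighth) = 6; quarter tied to half (quarter + half) = 24; sixteenth = 2; half = 16.
Sum: 4 + 24 + 6 + 1 + 1 + 6 + 24 + 2 + 16 = 84 thirty-second notes.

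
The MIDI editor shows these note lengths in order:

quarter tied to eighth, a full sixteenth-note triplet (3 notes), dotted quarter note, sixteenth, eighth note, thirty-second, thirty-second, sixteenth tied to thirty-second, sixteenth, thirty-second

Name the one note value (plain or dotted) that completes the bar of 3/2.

The bar of 3/2 = 48 thirty-second notes.
Each duration in thirty-second notes: quarter tied to eighth (quarter + eighth) = 12; a full sixteenth-note triplet (3 notes) (three triplet sixteenths span one eighth) = 4; dotted quarter note = 12; sixteenth = 2; eighth note = 4; thirty-second = 1; thirty-second = 1; sixteenth tied to thirty-second (sixteenth + thirty-second) = 3; sixteenth = 2; thirty-second = 1.
Altogether 12 + 4 + 12 + 2 + 4 + 1 + 1 + 3 + 2 + 1 = 42.
Remaining: 48 − 42 = 6 thirty-second notes, which is a dotted eighth note.

dotted eighth note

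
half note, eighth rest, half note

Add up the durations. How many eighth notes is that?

In eighth notes: half note = 4; eighth rest = 1; half note = 4.
Sum: 4 + 1 + 4 = 9 eighth notes.

9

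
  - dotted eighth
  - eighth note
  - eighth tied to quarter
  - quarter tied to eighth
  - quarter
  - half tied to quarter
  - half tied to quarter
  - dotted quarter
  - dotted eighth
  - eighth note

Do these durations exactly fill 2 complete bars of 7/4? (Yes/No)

One bar of 7/4 = 28 sixteenth notes, so 2 bars = 56.
Working in sixteenth notes: dotted eighth = 3; eighth note = 2; eighth tied to quarter (eighth + quarter) = 6; quarter tied to eighth (quarter + eighth) = 6; quarter = 4; half tied to quarter (half + quarter) = 12; half tied to quarter (half + quarter) = 12; dotted quarter = 6; dotted eighth = 3; eighth note = 2.
Adding: 3 + 2 + 6 + 6 + 4 + 12 + 12 + 6 + 3 + 2 = 56.
56 equals 56, so the answer is Yes.

Yes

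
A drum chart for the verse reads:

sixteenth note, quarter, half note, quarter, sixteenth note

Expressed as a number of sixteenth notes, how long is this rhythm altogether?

18

In sixteenth notes: sixteenth note = 1; quarter = 4; half note = 8; quarter = 4; sixteenth note = 1.
Adding: 1 + 4 + 8 + 4 + 1 = 18 sixteenth notes.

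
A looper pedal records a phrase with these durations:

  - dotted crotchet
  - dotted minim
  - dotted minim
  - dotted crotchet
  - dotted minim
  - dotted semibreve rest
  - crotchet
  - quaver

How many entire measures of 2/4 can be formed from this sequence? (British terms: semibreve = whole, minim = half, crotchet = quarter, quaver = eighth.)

One bar of 2/4 = 4 eighth notes.
In eighth notes: dotted crotchet = 3; dotted minim = 6; dotted minim = 6; dotted crotchet = 3; dotted minim = 6; dotted semibreve rest = 12; crotchet = 2; quaver = 1.
Adding: 3 + 6 + 6 + 3 + 6 + 12 + 2 + 1 = 39.
39 ÷ 4 = 9 complete bars with 3 left over.

9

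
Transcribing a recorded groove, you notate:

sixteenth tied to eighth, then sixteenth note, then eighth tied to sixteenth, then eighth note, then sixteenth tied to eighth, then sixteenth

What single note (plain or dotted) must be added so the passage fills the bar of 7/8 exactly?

The bar of 7/8 = 14 sixteenth notes.
Each duration in sixteenth notes: sixteenth tied to eighth (sixteenth + eighth) = 3; sixteenth note = 1; eighth tied to sixteenth (eighth + sixteenth) = 3; eighth note = 2; sixteenth tied to eighth (sixteenth + eighth) = 3; sixteenth = 1.
Sum: 3 + 1 + 3 + 2 + 3 + 1 = 13.
Remaining: 14 − 13 = 1 sixteenth note, which is a sixteenth note.

sixteenth note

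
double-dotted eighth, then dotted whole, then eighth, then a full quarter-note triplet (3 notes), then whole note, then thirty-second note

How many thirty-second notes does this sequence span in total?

Working in thirty-second notes: double-dotted eighth = 7; dotted whole = 48; eighth = 4; a full quarter-note triplet (3 notes) (three triplet quarters span one half) = 16; whole note = 32; thirty-second note = 1.
Total: 7 + 48 + 4 + 16 + 32 + 1 = 108 thirty-second notes.

108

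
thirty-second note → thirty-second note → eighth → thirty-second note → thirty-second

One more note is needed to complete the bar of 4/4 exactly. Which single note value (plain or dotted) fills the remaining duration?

dotted half note

The bar of 4/4 = 32 thirty-second notes.
Working in thirty-second notes: thirty-second note = 1; thirty-second note = 1; eighth = 4; thirty-second note = 1; thirty-second = 1.
Sum: 1 + 1 + 4 + 1 + 1 = 8.
Remaining: 32 − 8 = 24 thirty-second notes, which is a dotted half note.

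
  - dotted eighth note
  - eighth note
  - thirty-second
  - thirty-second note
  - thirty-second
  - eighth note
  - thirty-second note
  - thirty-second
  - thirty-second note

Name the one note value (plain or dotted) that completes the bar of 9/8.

half note

The bar of 9/8 = 36 thirty-second notes.
Express everything in thirty-second notes: dotted eighth note = 6; eighth note = 4; thirty-second = 1; thirty-second note = 1; thirty-second = 1; eighth note = 4; thirty-second note = 1; thirty-second = 1; thirty-second note = 1.
Adding: 6 + 4 + 1 + 1 + 1 + 4 + 1 + 1 + 1 = 20.
Remaining: 36 − 20 = 16 thirty-second notes, which is a half note.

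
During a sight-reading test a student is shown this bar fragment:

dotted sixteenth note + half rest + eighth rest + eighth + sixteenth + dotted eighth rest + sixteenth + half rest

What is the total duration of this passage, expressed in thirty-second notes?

Express everything in thirty-second notes: dotted sixteenth note = 3; half rest = 16; eighth rest = 4; eighth = 4; sixteenth = 2; dotted eighth rest = 6; sixteenth = 2; half rest = 16.
Adding: 3 + 16 + 4 + 4 + 2 + 6 + 2 + 16 = 53 thirty-second notes.

53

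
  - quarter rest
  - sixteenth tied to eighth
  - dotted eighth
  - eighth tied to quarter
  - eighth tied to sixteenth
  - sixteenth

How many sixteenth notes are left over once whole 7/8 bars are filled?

6

One bar of 7/8 = 14 sixteenth notes.
Working in sixteenth notes: quarter rest = 4; sixteenth tied to eighth (sixteenth + eighth) = 3; dotted eighth = 3; eighth tied to quarter (eighth + quarter) = 6; eighth tied to sixteenth (eighth + sixteenth) = 3; sixteenth = 1.
Altogether 4 + 3 + 3 + 6 + 3 + 1 = 20.
20 ÷ 14 = 1 complete bar with 6 sixteenth notes remaining.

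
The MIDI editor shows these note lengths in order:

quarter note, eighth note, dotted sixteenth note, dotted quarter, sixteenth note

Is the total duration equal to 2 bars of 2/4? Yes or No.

One bar of 2/4 = 16 thirty-second notes, so 2 bars = 32.
In thirty-second notes: quarter note = 8; eighth note = 4; dotted sixteenth note = 3; dotted quarter = 12; sixteenth note = 2.
Altogether 8 + 4 + 3 + 12 + 2 = 29.
29 falls short of 32, so the answer is No.

No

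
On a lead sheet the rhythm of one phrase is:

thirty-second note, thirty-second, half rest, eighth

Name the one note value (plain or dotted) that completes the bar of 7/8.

The bar of 7/8 = 28 thirty-second notes.
Each duration in thirty-second notes: thirty-second note = 1; thirty-second = 1; half rest = 16; eighth = 4.
Total: 1 + 1 + 16 + 4 = 22.
Remaining: 28 − 22 = 6 thirty-second notes, which is a dotted eighth note.

dotted eighth note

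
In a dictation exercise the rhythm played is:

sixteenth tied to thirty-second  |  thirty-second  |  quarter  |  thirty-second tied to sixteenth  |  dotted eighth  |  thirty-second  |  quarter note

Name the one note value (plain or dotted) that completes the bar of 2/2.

sixteenth note

The bar of 2/2 = 32 thirty-second notes.
Working in thirty-second notes: sixteenth tied to thirty-second (sixteenth + thirty-second) = 3; thirty-second = 1; quarter = 8; thirty-second tied to sixteenth (thirty-second + sixteenth) = 3; dotted eighth = 6; thirty-second = 1; quarter note = 8.
Altogether 3 + 1 + 8 + 3 + 6 + 1 + 8 = 30.
Remaining: 32 − 30 = 2 thirty-second notes, which is a sixteenth note.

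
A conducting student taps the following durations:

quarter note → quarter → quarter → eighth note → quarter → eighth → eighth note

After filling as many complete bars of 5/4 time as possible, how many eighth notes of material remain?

1

One bar of 5/4 = 10 eighth notes.
Working in eighth notes: quarter note = 2; quarter = 2; quarter = 2; eighth note = 1; quarter = 2; eighth = 1; eighth note = 1.
Total: 2 + 2 + 2 + 1 + 2 + 1 + 1 = 11.
11 ÷ 10 = 1 complete bar with 1 eighth note remaining.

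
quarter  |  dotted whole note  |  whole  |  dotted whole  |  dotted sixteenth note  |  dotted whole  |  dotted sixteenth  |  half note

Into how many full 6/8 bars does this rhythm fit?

8

One bar of 6/8 = 24 thirty-second notes.
Convert each value to thirty-second notes: quarter = 8; dotted whole note = 48; whole = 32; dotted whole = 48; dotted sixteenth note = 3; dotted whole = 48; dotted sixteenth = 3; half note = 16.
Altogether 8 + 48 + 32 + 48 + 3 + 48 + 3 + 16 = 206.
206 ÷ 24 = 8 complete bars with 14 left over.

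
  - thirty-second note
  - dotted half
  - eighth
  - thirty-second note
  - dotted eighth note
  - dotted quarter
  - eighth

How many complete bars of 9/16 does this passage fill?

One bar of 9/16 = 18 thirty-second notes.
Convert each value to thirty-second notes: thirty-second note = 1; dotted half = 24; eighth = 4; thirty-second note = 1; dotted eighth note = 6; dotted quarter = 12; eighth = 4.
Sum: 1 + 24 + 4 + 1 + 6 + 12 + 4 = 52.
52 ÷ 18 = 2 complete bars with 16 left over.

2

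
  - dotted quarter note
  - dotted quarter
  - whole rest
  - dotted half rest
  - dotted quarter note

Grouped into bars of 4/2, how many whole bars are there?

1

One bar of 4/2 = 16 eighth notes.
Express everything in eighth notes: dotted quarter note = 3; dotted quarter = 3; whole rest = 8; dotted half rest = 6; dotted quarter note = 3.
Total: 3 + 3 + 8 + 6 + 3 = 23.
23 ÷ 16 = 1 complete bar with 7 left over.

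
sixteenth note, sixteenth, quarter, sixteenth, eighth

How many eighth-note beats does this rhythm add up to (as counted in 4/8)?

4.5

One eighth-note beat = 2 sixteenth notes.
Convert each value to sixteenth notes: sixteenth note = 1; sixteenth = 1; quarter = 4; sixteenth = 1; eighth = 2.
Adding: 1 + 1 + 4 + 1 + 2 = 9.
9 ÷ 2 = 4.5 beats.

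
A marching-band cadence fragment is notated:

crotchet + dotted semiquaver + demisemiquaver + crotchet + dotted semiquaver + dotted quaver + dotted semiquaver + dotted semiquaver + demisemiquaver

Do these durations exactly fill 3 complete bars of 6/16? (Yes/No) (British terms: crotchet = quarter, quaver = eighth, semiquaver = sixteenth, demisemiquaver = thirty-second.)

Yes

One bar of 6/16 = 12 thirty-second notes, so 3 bars = 36.
Working in thirty-second notes: crotchet = 8; dotted semiquaver = 3; demisemiquaver = 1; crotchet = 8; dotted semiquaver = 3; dotted quaver = 6; dotted semiquaver = 3; dotted semiquaver = 3; demisemiquaver = 1.
Adding: 8 + 3 + 1 + 8 + 3 + 6 + 3 + 3 + 1 = 36.
36 equals 36, so the answer is Yes.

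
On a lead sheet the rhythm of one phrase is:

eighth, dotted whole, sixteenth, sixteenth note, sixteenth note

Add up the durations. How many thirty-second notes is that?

58

In thirty-second notes: eighth = 4; dotted whole = 48; sixteenth = 2; sixteenth note = 2; sixteenth note = 2.
Adding: 4 + 48 + 2 + 2 + 2 = 58 thirty-second notes.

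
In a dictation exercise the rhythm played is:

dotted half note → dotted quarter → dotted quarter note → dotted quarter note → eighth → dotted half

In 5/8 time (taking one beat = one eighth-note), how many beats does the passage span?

22

One eighth-note beat = 2 sixteenth notes.
Working in sixteenth notes: dotted half note = 12; dotted quarter = 6; dotted quarter note = 6; dotted quarter note = 6; eighth = 2; dotted half = 12.
Total: 12 + 6 + 6 + 6 + 2 + 12 = 44.
44 ÷ 2 = 22 beats.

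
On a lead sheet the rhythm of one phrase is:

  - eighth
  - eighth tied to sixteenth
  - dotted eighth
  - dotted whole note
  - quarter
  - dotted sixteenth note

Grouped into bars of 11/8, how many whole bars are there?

One bar of 11/8 = 44 thirty-second notes.
Working in thirty-second notes: eighth = 4; eighth tied to sixteenth (eighth + sixteenth) = 6; dotted eighth = 6; dotted whole note = 48; quarter = 8; dotted sixteenth note = 3.
Altogether 4 + 6 + 6 + 48 + 8 + 3 = 75.
75 ÷ 44 = 1 complete bar with 31 left over.

1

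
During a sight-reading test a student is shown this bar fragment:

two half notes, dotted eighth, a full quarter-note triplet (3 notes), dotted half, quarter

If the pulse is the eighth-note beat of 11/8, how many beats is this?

21.5

One eighth-note beat = 2 sixteenth notes.
Express everything in sixteenth notes: half note = 8; half note = 8; dotted eighth = 3; a full quarter-note triplet (3 notes) (three triplet quarters span one half) = 8; dotted half = 12; quarter = 4.
Sum: 8 + 8 + 3 + 8 + 12 + 4 = 43.
43 ÷ 2 = 21.5 beats.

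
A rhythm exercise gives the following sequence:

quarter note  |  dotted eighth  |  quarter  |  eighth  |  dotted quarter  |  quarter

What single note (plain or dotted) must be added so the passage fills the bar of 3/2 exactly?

sixteenth note

The bar of 3/2 = 24 sixteenth notes.
Convert each value to sixteenth notes: quarter note = 4; dotted eighth = 3; quarter = 4; eighth = 2; dotted quarter = 6; quarter = 4.
Sum: 4 + 3 + 4 + 2 + 6 + 4 = 23.
Remaining: 24 − 23 = 1 sixteenth note, which is a sixteenth note.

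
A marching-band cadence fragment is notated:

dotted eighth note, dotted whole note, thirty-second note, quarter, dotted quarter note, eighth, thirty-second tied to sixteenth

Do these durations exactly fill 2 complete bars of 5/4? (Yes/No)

One bar of 5/4 = 40 thirty-second notes, so 2 bars = 80.
In thirty-second notes: dotted eighth note = 6; dotted whole note = 48; thirty-second note = 1; quarter = 8; dotted quarter note = 12; eighth = 4; thirty-second tied to sixteenth (thirty-second + sixteenth) = 3.
Total: 6 + 48 + 1 + 8 + 12 + 4 + 3 = 82.
82 exceeds 80, so the answer is No.

No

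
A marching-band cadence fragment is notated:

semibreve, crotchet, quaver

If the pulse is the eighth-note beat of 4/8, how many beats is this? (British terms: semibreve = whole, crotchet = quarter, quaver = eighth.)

One eighth-note beat = 2 sixteenth notes.
Working in sixteenth notes: semibreve = 16; crotchet = 4; quaver = 2.
Adding: 16 + 4 + 2 = 22.
22 ÷ 2 = 11 beats.

11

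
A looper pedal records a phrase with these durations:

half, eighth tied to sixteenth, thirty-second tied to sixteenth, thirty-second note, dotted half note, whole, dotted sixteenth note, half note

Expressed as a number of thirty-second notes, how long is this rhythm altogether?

101

Express everything in thirty-second notes: half = 16; eighth tied to sixteenth (eighth + sixteenth) = 6; thirty-second tied to sixteenth (thirty-second + sixteenth) = 3; thirty-second note = 1; dotted half note = 24; whole = 32; dotted sixteenth note = 3; half note = 16.
Sum: 16 + 6 + 3 + 1 + 24 + 32 + 3 + 16 = 101 thirty-second notes.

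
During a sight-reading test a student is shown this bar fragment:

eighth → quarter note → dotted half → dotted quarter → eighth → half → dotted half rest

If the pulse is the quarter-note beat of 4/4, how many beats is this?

One quarter-note beat = 2 eighth notes.
Each duration in eighth notes: eighth = 1; quarter note = 2; dotted half = 6; dotted quarter = 3; eighth = 1; half = 4; dotted half rest = 6.
Altogether 1 + 2 + 6 + 3 + 1 + 4 + 6 = 23.
23 ÷ 2 = 11.5 beats.

11.5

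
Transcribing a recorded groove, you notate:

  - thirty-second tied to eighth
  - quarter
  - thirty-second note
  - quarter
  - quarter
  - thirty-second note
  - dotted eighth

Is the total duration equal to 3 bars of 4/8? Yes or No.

One bar of 4/8 = 16 thirty-second notes, so 3 bars = 48.
Express everything in thirty-second notes: thirty-second tied to eighth (thirty-second + eighth) = 5; quarter = 8; thirty-second note = 1; quarter = 8; quarter = 8; thirty-second note = 1; dotted eighth = 6.
Sum: 5 + 8 + 1 + 8 + 8 + 1 + 6 = 37.
37 falls short of 48, so the answer is No.

No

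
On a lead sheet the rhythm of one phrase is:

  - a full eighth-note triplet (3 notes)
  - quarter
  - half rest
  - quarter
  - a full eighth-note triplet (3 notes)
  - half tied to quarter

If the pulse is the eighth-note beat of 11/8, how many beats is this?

18

One eighth-note beat = 2 sixteenth notes.
Working in sixteenth notes: a full eighth-note triplet (3 notes) (three triplet eighths span one quarter) = 4; quarter = 4; half rest = 8; quarter = 4; a full eighth-note triplet (3 notes) (three triplet eighths span one quarter) = 4; half tied to quarter (half + quarter) = 12.
Altogether 4 + 4 + 8 + 4 + 4 + 12 = 36.
36 ÷ 2 = 18 beats.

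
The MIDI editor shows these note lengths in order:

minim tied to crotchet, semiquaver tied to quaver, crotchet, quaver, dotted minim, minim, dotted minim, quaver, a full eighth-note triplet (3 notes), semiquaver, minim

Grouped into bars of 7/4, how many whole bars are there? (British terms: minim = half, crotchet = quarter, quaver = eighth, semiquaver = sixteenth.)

2

One bar of 7/4 = 28 sixteenth notes.
In sixteenth notes: minim tied to crotchet (minim + crotchet) = 12; semiquaver tied to quaver (semiquaver + quaver) = 3; crotchet = 4; quaver = 2; dotted minim = 12; minim = 8; dotted minim = 12; quaver = 2; a full eighth-note triplet (3 notes) (three triplet eighths span one quarter) = 4; semiquaver = 1; minim = 8.
Total: 12 + 3 + 4 + 2 + 12 + 8 + 12 + 2 + 4 + 1 + 8 = 68.
68 ÷ 28 = 2 complete bars with 12 left over.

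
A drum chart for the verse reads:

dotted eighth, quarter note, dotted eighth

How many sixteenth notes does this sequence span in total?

10

In sixteenth notes: dotted eighth = 3; quarter note = 4; dotted eighth = 3.
Sum: 3 + 4 + 3 = 10 sixteenth notes.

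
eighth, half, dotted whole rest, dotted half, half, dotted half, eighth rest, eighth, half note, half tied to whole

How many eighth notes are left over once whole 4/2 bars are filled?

3

One bar of 4/2 = 16 eighth notes.
In eighth notes: eighth = 1; half = 4; dotted whole rest = 12; dotted half = 6; half = 4; dotted half = 6; eighth rest = 1; eighth = 1; half note = 4; half tied to whole (half + whole) = 12.
Total: 1 + 4 + 12 + 6 + 4 + 6 + 1 + 1 + 4 + 12 = 51.
51 ÷ 16 = 3 complete bars with 3 eighth notes remaining.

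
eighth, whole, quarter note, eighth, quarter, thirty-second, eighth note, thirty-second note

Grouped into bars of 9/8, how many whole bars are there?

1

One bar of 9/8 = 36 thirty-second notes.
Convert each value to thirty-second notes: eighth = 4; whole = 32; quarter note = 8; eighth = 4; quarter = 8; thirty-second = 1; eighth note = 4; thirty-second note = 1.
Adding: 4 + 32 + 8 + 4 + 8 + 1 + 4 + 1 = 62.
62 ÷ 36 = 1 complete bar with 26 left over.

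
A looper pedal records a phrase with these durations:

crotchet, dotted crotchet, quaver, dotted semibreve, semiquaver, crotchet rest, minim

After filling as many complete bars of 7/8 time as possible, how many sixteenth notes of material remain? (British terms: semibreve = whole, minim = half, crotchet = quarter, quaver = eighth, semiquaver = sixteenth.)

7

One bar of 7/8 = 14 sixteenth notes.
Convert each value to sixteenth notes: crotchet = 4; dotted crotchet = 6; quaver = 2; dotted semibreve = 24; semiquaver = 1; crotchet rest = 4; minim = 8.
Total: 4 + 6 + 2 + 24 + 1 + 4 + 8 = 49.
49 ÷ 14 = 3 complete bars with 7 sixteenth notes remaining.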